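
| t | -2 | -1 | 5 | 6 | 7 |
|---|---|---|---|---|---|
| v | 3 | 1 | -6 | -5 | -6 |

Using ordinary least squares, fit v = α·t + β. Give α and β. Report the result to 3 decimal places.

α = -1.000, β = 0.400

With design matrix A, AᵀA = [[115, 15]; [15, 5]] and Aᵀv = [-109, -13]ᵀ.
det = 115·5 − 15² = 350.
α = ((-109)·5 − 15·(-13))/350 = -1; β = (115·(-13) − 15·(-109))/350 = 2/5.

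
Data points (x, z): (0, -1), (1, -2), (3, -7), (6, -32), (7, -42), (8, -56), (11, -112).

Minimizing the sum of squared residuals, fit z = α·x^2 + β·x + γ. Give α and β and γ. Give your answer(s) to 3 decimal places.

The normal system AᵀA·[α, β, γ]ᵀ = Aᵀz is [[22516, 2430, 280]; [2430, 280, 36]; [280, 36, 7]]·[α, β, γ]ᵀ = [-20411, -2189, -252]ᵀ.
Row-reducing yields α = -335647/326562, β = 142919/108854, γ = -267694/163281.

α = -1.028, β = 1.313, γ = -1.639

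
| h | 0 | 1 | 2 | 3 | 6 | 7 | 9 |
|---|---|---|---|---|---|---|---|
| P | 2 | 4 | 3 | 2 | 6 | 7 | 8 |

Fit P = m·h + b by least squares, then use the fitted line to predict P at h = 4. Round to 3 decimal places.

Entries of XᵀX: Σh·h = 180, Σh = 28, Σ1 = 7.
Right-hand side: Σh·P = 173, ΣP = 32.
det = 180·7 − 28² = 476.
m = (173·7 − 28·32)/476 = 45/68; b = (180·32 − 28·173)/476 = 229/119.
At h = 4: P̂ = (45/68)·(4) + (229/119)·(1) = 32/7.

P̂ = 4.571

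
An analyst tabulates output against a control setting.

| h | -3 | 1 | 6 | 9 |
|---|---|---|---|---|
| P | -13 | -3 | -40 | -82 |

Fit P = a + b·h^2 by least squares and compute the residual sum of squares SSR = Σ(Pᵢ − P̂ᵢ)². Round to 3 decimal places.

The normal equations are: 4·a + 127·b = -138;  127·a + 7939·b = -8202.
(Σ1 = 4, Σh^2 = 127, Σh^2·h^2 = 7939, ΣP = -138, Σh^2·P = -8202.)
Determinant 4·7939 − 127² = 15627.
a = ((-138)·7939 − 127·(-8202))/15627 = -17976/5209; b = (4·(-8202) − 127·(-138))/15627 = -5094/5209.
Residuals: -3895/5209, 7443/5209, -7000/5209, 3452/5209; SSR = 25242/5209.

SSR = 4.846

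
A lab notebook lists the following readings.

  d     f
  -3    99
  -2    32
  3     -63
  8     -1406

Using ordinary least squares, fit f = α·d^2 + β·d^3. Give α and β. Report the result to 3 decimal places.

α = 2.004, β = -2.997

Sums needed: Σd^2·d^2 = 4274, Σd^2·d^3 = 32736, Σd^3·d^3 = 263666.
And Σd^2·f = -89532, Σd^3·f = -724502.
AᵀA·[α, β]ᵀ = Aᵀf becomes [[4274, 32736]; [32736, 263666]]·[α, β]ᵀ = [-89532, -724502]ᵀ.
det = 4274·263666 − 32736² = 55262788.
α = ((-89532)·263666 − 32736·(-724502))/55262788 = 3955470/1973671; β = (4274·(-724502) − 32736·(-89532))/55262788 = -5914357/1973671.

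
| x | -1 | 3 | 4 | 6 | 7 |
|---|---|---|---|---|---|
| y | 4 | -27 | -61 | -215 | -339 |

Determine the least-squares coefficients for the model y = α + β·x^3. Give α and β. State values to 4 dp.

α = 1.6661, β = -0.9959

Normal-equation sums: Σ1 = 5, Σx^3 = 649, Σx^3·x^3 = 169131.
Moment sums: Σy = -638, Σx^3·y = -167354.
So AᵀA·[α, β]ᵀ = Aᵀy: [[5, 649]; [649, 169131]]·[α, β]ᵀ = [-638, -167354]ᵀ.
Determinant 5·169131 − 649² = 424454.
α = ((-638)·169131 − 649·(-167354))/424454 = 353584/212227; β = (5·(-167354) − 649·(-638))/424454 = -211354/212227.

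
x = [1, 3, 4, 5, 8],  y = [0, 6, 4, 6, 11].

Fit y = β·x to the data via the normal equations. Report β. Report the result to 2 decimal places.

Entries of MᵀM: Σx·x = 115.
And Σx·y = 152.
β = 152/115 = 1.32174.

β = 1.32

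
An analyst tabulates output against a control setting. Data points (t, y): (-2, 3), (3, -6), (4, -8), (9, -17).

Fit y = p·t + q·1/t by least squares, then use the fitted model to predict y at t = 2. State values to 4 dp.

ŷ = -3.4895

MᵀM·[p, q]ᵀ = Mᵀy reads: 110·p + 4·q = -209;  4·p + (565/1296)·q = -133/18.
Eliminating q: (565/1296)·(row 1) − 4·(row 2) gives (20707/648)·p = (565/1296)·(-209) − 4·(-133/18) = -79781/1296, so p = -79781/41414.
Then q = ((-133/18) − 4·(-79781/41414))/(565/1296) = 15048/20707.
At t = 2: ŷ = (-79781/41414)·(2) + (15048/20707)·(1/2) = -72257/20707.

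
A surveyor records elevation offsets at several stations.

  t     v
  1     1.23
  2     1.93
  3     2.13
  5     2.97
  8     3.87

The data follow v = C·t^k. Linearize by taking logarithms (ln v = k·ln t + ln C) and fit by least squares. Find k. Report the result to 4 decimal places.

Linearized form: ln v = k·ln t + ln C. From the 5 transformed points,
XᵀX = [[8.6018, 5.4806]; [5.4806, 5]], rhs = [5.8524, 4.0625]ᵀ  (here Σln t = 5.4806, Σ(ln t)² = 8.6018, Σln v = 4.0625, Σln t·ln v = 5.8524).
Slope k = (n·Σln t·ln v − Σln t·Σln v)/(n·Σ(ln t)² − (Σln t)²) = (5·5.8524 − 5.4806·4.0625)/12.9714 = 0.53943; ln C = (Σln v − k·Σln t)/n = 0.22121.

k = 0.5394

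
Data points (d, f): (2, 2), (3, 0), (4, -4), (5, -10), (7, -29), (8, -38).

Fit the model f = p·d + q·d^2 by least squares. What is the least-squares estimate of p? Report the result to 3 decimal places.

Sums needed: Σd·d = 167, Σd·d^2 = 1079, Σd^2·d^2 = 7475.
Moment sums: Σd·f = -569, Σd^2·f = -4159.
MᵀM·[p, q]ᵀ = Mᵀf becomes [[167, 1079]; [1079, 7475]]·[p, q]ᵀ = [-569, -4159]ᵀ.
Determinant 167·7475 − 1079² = 84084.
p = ((-569)·7475 − 1079·(-4159))/84084 = 9011/3234; q = (167·(-4159) − 1079·(-569))/84084 = -40301/42042.

p = 2.786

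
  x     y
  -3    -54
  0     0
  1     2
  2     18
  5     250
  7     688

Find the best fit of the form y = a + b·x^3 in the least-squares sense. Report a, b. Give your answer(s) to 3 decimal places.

a = 0.366, b = 2.004

Forming MᵀM = [[6, 450]; [450, 134068]] and Mᵀy = [904, 268838]ᵀ gives MᵀM·[a, b]ᵀ = Mᵀy.
Eliminating b: 134068·(row 1) − 450·(row 2) gives 601908·a = 134068·904 − 450·268838 = 220372, so a = 55093/150477.
Then b = (268838 − 450·(55093/150477))/134068 = 100519/50159.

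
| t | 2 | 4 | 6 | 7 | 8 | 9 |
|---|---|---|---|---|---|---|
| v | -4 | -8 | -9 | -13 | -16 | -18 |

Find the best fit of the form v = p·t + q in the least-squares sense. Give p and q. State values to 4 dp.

p = -1.9706, q = 0.4902

Sums needed: Σt·t = 250, Σt = 36, Σ1 = 6.
And Σt·v = -475, Σv = -68.
So XᵀX·[p, q]ᵀ = Xᵀv: [[250, 36]; [36, 6]]·[p, q]ᵀ = [-475, -68]ᵀ.
Determinant 250·6 − 36² = 204.
p = ((-475)·6 − 36·(-68))/204 = -67/34; q = (250·(-68) − 36·(-475))/204 = 25/51.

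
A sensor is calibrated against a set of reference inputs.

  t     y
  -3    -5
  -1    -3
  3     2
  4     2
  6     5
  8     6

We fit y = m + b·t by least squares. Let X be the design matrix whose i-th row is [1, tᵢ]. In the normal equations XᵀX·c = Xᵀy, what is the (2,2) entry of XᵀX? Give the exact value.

Row 2 ↔ basis t, column 2 ↔ basis t, so (XᵀX)_{2,2} = Σᵢ (t)·(t) = (-3)·(-3) + (-1)·(-1) + (3)·(3) + (4)·(4) + (6)·(6) + (8)·(8) = 135.

135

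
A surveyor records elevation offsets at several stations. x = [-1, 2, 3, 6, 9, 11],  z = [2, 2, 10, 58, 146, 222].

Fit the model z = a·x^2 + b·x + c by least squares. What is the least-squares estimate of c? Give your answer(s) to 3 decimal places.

c = -2.153

Entries of MᵀM: Σx^2·x^2 = 22596, Σx^2·x = 2310, Σx^2 = 252, Σx·x = 252, Σx = 30, Σ1 = 6.
Right-hand side: Σx^2·z = 40876, Σx·z = 4136, Σz = 440.
Normal equations: [[22596, 2310, 252]; [2310, 252, 30]; [252, 30, 6]]·[a, b, c]ᵀ = [40876, 4136, 440]ᵀ.
Inverting the 3×3 Gram matrix, [a, b, c]ᵀ = [20966/10227, -1034/487, -3146/1461]ᵀ.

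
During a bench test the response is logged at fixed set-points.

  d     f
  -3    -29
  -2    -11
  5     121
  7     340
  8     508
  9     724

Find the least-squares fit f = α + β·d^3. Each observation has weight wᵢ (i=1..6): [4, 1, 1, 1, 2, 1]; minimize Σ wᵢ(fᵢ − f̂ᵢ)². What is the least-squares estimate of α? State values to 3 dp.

With design matrix M, MᵀWM = [[10, 2105]; [2105, 1191983]] and MᵀWf = [2074, 1182953]ᵀ.
Determinant 10·1191983 − 2105² = 7488805.
α = (2074·1191983 − 2105·1182953)/7488805 = -17943323/7488805; β = (10·1182953 − 2105·2074)/7488805 = 1492752/1497761.

α = -2.396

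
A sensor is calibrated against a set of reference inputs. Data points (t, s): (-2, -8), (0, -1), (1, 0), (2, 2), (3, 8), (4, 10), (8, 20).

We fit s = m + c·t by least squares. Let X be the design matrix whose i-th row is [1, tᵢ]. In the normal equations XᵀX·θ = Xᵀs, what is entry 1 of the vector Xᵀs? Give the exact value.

31

Entry 1 ↔ basis 1, so (Xᵀs)_{1} = Σᵢ sᵢ = (1)·(-8) + (1)·(-1) + (1)·(0) + (1)·(2) + (1)·(8) + (1)·(10) + (1)·(20) = 31.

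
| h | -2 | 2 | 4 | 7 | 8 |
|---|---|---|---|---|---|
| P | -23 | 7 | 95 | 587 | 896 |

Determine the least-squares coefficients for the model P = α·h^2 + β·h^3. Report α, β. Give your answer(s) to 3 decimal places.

From the data, Σh^2·h^2 = 6785, Σh^2·h^3 = 50599, Σh^3·h^3 = 384017.
And Σh^2·P = 87563, Σh^3·P = 666413.
Normal equations: [[6785, 50599]; [50599, 384017]]·[α, β]ᵀ = [87563, 666413]ᵀ.
Determinant 6785·384017 − 50599² = 45296544.
α = (87563·384017 − 50599·666413)/45296544 = -2942213/1415517; β = (6785·666413 − 50599·87563)/45296544 = 2844124/1415517.

α = -2.079, β = 2.009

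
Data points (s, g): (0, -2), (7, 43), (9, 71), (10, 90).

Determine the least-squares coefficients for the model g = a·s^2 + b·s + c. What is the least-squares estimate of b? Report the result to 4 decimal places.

The normal system XᵀX·[a, b, c]ᵀ = Xᵀg is [[18962, 2072, 230]; [2072, 230, 26]; [230, 26, 4]]·[a, b, c]ᵀ = [16858, 1840, 202]ᵀ.
Row-reducing yields a = 1312/1419, b = -151/1419, c = -933/473.

b = -0.1064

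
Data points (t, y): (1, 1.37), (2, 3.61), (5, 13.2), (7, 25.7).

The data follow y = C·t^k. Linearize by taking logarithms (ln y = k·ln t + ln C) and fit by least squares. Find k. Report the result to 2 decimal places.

With ln yᵢ as the transformed response and ln tᵢ as the regressor:
Σln t = 4.2485, Σ(ln t)² = 6.8573, Σln y = 7.4252, Σln t·ln y = 11.3599.
Normal system: [[6.8573, 4.2485]; [4.2485, 4]]·[k, ln C]ᵀ = [11.3599, 7.4252]ᵀ.
Slope k = (n·Σln t·ln y − Σln t·Σln y)/(n·Σ(ln t)² − (Σln t)²) = (4·11.3599 − 4.2485·7.4252)/9.3795 = 1.48125; ln C = (Σln y − k·Σln t)/n = 0.28303.

k = 1.48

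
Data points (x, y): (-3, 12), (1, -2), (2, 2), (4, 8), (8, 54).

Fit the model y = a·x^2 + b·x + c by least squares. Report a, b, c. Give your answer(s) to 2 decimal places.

a = 1.03, b = -1.39, c = -1.27

The normal equations are: 4450·a + 558·b + 94·c = 3698;  558·a + 94·b + 12·c = 430;  94·a + 12·b + 5·c = 74.
(Σx^2·x^2 = 4450, Σx^2·x = 558, Σx^2 = 94, Σx·x = 94, Σx = 12, Σ1 = 5, Σx^2·y = 3698, Σx·y = 430, Σy = 74.)
Solving the 3×3 system (Gaussian elimination) gives a = 20783/20134, b = -28013/20134, c = -12753/10067.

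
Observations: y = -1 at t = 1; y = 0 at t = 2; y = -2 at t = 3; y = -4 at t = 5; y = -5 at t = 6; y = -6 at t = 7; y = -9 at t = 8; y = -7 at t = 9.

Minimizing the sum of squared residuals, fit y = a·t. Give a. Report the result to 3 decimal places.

a = -0.870

With design matrix M, MᵀM = [[269]] and Mᵀy = [-234]ᵀ.
a = (-234)/269 = -0.869888.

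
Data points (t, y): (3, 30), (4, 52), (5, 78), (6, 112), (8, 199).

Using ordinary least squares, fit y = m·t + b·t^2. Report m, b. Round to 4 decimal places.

With design matrix X, XᵀX = [[150, 944]; [944, 6354]] and Xᵀy = [2952, 19820]ᵀ.
Δ = 150·6354 − 944² = 61964.
m = (2952·6354 − 944·19820)/61964 = 1676/2213; b = (150·19820 − 944·2952)/61964 = 6654/2213.

m = 0.7573, b = 3.0068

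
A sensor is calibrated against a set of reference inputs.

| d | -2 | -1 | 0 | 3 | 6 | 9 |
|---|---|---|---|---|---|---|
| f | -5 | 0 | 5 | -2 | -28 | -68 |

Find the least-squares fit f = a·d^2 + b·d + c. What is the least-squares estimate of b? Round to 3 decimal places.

b = 1.379

AᵀA·[a, b, c]ᵀ = Aᵀf reads: 7955·a + 963·b + 131·c = -6554;  963·a + 131·b + 15·c = -776;  131·a + 15·b + 6·c = -98.
(Σd^2·d^2 = 7955, Σd^2·d = 963, Σd^2 = 131, Σd·d = 131, Σd = 15, Σ1 = 6, Σd^2·f = -6554, Σd·f = -776, Σf = -98.)
Inverting the 3×3 Gram matrix, [a, b, c]ᵀ = [-225869/217520, 299857/217520, 157251/54380]ᵀ.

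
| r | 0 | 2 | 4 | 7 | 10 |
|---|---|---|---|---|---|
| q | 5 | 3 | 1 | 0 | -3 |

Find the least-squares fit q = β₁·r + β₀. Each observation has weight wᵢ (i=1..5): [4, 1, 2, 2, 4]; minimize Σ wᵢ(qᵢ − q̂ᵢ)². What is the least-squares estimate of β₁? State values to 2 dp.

Compute the Gram sums: Σwᵢ·r·r = 534, Σwᵢ·r = 64, Σwᵢ·1 = 13.
And Σwᵢ·r·q = -106, Σwᵢ·q = 13.
Normal equations: [[534, 64]; [64, 13]]·[β₁, β₀]ᵀ = [-106, 13]ᵀ.
Determinant 534·13 − 64² = 2846.
β₁ = ((-106)·13 − 64·13)/2846 = -1105/1423; β₀ = (534·13 − 64·(-106))/2846 = 6863/1423.

β₁ = -0.78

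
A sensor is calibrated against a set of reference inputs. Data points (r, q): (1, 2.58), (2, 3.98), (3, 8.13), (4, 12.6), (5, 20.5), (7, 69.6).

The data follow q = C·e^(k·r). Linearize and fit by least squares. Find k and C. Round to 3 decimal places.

With ln qᵢ as the transformed response and rᵢ as the regressor:
Sums: Σr = 22.0000, Σ(r)² = 104.0000, Σln q = 14.2215, Σr·ln q = 64.9333.
Normal system: [[104.0000, 22.0000]; [22.0000, 6]]·[k, ln C]ᵀ = [64.9333, 14.2215]ᵀ.
Solving (det = 140.0000): k = 0.54805, ln C = 0.36075, so C = exp(0.36075) = 1.43441.

k = 0.548, C = 1.434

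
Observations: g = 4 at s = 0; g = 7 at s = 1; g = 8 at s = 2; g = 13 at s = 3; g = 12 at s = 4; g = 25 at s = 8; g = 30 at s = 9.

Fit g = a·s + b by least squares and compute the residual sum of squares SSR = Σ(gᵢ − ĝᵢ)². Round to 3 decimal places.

From the data, Σs·s = 175, Σs = 27, Σ1 = 7.
Right-hand side: Σs·g = 580, Σg = 99.
MᵀM·[a, b]ᵀ = Mᵀg becomes [[175, 27]; [27, 7]]·[a, b]ᵀ = [580, 99]ᵀ.
Eliminating b: 7·(row 1) − 27·(row 2) gives 496·a = 7·580 − 27·99 = 1387, so a = 1387/496.
Then b = (99 − 27·(1387/496))/7 = 1665/496.
Residuals: 319/496, 105/124, -471/496, 311/248, -1261/496, -361/496, 183/124; SSR = 6337/496.

SSR = 12.776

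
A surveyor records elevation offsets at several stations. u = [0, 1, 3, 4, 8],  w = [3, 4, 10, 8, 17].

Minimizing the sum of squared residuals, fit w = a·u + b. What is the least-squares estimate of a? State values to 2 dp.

Sums needed: Σu·u = 90, Σu = 16, Σ1 = 5.
And Σu·w = 202, Σw = 42.
Normal equations: [[90, 16]; [16, 5]]·[a, b]ᵀ = [202, 42]ᵀ.
Determinant 90·5 − 16² = 194.
a = (202·5 − 16·42)/194 = 169/97; b = (90·42 − 16·202)/194 = 274/97.

a = 1.74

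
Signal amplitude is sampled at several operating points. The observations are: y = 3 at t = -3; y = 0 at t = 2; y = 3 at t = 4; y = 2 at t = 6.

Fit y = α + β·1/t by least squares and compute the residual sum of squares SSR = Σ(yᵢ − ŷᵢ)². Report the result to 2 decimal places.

SSR = 2.80

Sums needed: Σ1 = 4, Σ1/t = 7/12, Σ1/t·1/t = 65/144.
Right-hand side: Σy = 8, Σ1/t·y = 1/12.
MᵀM·[α, β]ᵀ = Mᵀy becomes [[4, 7/12]; [7/12, 65/144]]·[α, β]ᵀ = [8, 1/12]ᵀ.
Eliminating β: (65/144)·(row 1) − (7/12)·(row 2) gives (211/144)·α = (65/144)·8 − (7/12)·(1/12) = 57/16, so α = 513/211.
Then β = ((1/12) − (7/12)·(513/211))/(65/144) = -624/211.
Residuals: -88/211, -201/211, 276/211, 13/211; SSR = 590/211.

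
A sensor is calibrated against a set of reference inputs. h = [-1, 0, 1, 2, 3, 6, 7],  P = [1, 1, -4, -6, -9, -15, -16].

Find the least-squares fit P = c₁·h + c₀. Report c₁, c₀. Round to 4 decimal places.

c₁ = -2.2819, c₀ = -0.9894

Forming MᵀM = [[100, 18]; [18, 7]] and MᵀP = [-246, -48]ᵀ gives MᵀM·[c₁, c₀]ᵀ = MᵀP.
Δ = 100·7 − 18² = 376.
c₁ = ((-246)·7 − 18·(-48))/376 = -429/188; c₀ = (100·(-48) − 18·(-246))/376 = -93/94.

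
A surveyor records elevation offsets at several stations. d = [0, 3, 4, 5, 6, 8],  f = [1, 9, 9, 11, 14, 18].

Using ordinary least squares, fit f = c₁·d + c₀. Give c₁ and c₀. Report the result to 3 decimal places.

c₁ = 2.071, c₀ = 1.357

Setting ∂/∂c₁ … = 0 gives: 150·c₁ + 26·c₀ = 346;  26·c₁ + 6·c₀ = 62.
Eliminating c₀: 6·(row 1) − 26·(row 2) gives 224·c₁ = 6·346 − 26·62 = 464, so c₁ = 29/14.
Then c₀ = (62 − 26·(29/14))/6 = 19/14.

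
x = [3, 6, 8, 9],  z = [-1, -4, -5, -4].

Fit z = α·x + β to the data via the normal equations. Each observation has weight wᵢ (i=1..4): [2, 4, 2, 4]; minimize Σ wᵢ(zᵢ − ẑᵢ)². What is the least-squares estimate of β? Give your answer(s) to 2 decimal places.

With design matrix M, MᵀWM = [[614, 82]; [82, 12]] and MᵀWz = [-326, -44]ᵀ.
Determinant 614·12 − 82² = 644.
α = ((-326)·12 − 82·(-44))/644 = -76/161; β = (614·(-44) − 82·(-326))/644 = -71/161.

β = -0.44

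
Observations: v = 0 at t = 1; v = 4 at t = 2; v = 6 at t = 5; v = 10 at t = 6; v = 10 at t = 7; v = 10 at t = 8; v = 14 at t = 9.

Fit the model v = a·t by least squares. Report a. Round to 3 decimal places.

With design matrix X, XᵀX = [[260]] and Xᵀv = [374]ᵀ.
a = 374/260 = 1.43846.

a = 1.438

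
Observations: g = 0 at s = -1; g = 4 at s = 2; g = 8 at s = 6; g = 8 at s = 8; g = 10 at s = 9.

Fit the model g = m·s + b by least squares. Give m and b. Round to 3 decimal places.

m = 0.932, b = 1.525

Compute the Gram sums: Σs·s = 186, Σs = 24, Σ1 = 5.
Moment sums: Σs·g = 210, Σg = 30.
det = 186·5 − 24² = 354.
m = (210·5 − 24·30)/354 = 55/59; b = (186·30 − 24·210)/354 = 90/59.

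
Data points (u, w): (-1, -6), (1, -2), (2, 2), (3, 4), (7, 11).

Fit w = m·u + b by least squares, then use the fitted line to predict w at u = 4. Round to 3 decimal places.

ŵ = 5.227

With design matrix M, MᵀM = [[64, 12]; [12, 5]] and Mᵀw = [97, 9]ᵀ.
Determinant 64·5 − 12² = 176.
m = (97·5 − 12·9)/176 = 377/176; b = (64·9 − 12·97)/176 = -147/44.
At u = 4: ŵ = (377/176)·(4) + (-147/44)·(1) = 115/22.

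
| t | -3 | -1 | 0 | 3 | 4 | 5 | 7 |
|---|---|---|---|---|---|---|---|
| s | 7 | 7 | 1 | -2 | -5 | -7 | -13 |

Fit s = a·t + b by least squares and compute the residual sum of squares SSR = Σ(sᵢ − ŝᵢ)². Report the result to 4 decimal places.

SSR = 15.7100

Normal-equation sums: Σt·t = 109, Σt = 15, Σ1 = 7.
Moment sums: Σt·s = -180, Σs = -12.
XᵀX·[a, b]ᵀ = Xᵀs becomes [[109, 15]; [15, 7]]·[a, b]ᵀ = [-180, -12]ᵀ.
Eliminating b: 7·(row 1) − 15·(row 2) gives 538·a = 7·(-180) − 15·(-12) = -1080, so a = -540/269.
Then b = ((-12) − 15·(-540/269))/7 = 696/269.
Residuals: -433/269, 647/269, -427/269, 386/269, 119/269, 121/269, -413/269; SSR = 4226/269.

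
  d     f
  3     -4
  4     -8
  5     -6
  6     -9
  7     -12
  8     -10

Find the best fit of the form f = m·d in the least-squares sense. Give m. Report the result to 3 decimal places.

Normal-equation sums: Σd·d = 199.
Right-hand side: Σd·f = -292.
m = (-292)/199 = -1.46734.

m = -1.467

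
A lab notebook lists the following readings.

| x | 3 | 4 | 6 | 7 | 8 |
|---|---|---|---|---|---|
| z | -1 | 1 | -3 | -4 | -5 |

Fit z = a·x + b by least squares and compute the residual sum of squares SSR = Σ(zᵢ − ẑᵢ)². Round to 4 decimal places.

Entries of AᵀA: Σx·x = 174, Σx = 28, Σ1 = 5.
Moment sums: Σx·z = -85, Σz = -12.
det = 174·5 − 28² = 86.
a = ((-85)·5 − 28·(-12))/86 = -89/86; b = (174·(-12) − 28·(-85))/86 = 146/43.
Residuals: -111/86, 75/43, -8/43, -13/86, -5/43; SSR = 411/86.

SSR = 4.7791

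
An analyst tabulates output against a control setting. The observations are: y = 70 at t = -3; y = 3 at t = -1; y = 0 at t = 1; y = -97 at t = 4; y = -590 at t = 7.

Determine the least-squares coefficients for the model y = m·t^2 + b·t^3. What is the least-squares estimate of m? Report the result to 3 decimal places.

m = 1.845

Entries of AᵀA: Σt^2·t^2 = 2740, Σt^2·t^3 = 17588, Σt^3·t^3 = 122476.
Moment sums: Σt^2·y = -29829, Σt^3·y = -210471.
So AᵀA·[m, b]ᵀ = Aᵀy: [[2740, 17588]; [17588, 122476]]·[m, b]ᵀ = [-29829, -210471]ᵀ.
Eliminating b: 122476·(row 1) − 17588·(row 2) gives 26246496·m = 122476·(-29829) − 17588·(-210471) = 48427344, so m = 1008903/546802.
Then b = ((-210471) − 17588·(1008903/546802))/122476 = -2169087/1093604.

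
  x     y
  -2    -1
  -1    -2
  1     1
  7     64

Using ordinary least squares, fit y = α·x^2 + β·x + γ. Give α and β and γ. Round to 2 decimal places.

The normal system AᵀA·[α, β, γ]ᵀ = Aᵀy is [[2419, 335, 55]; [335, 55, 5]; [55, 5, 4]]·[α, β, γ]ᵀ = [3131, 453, 62]ᵀ.
Inverting the 3×3 Gram matrix, [α, β, γ]ᵀ = [370/339, 984/565, -571/339]ᵀ.

α = 1.09, β = 1.74, γ = -1.68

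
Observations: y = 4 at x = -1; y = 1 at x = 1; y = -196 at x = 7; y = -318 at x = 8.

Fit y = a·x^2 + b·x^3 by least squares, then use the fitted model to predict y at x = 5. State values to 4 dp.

Normal-equation sums: Σx^2·x^2 = 6499, Σx^2·x^3 = 49575, Σx^3·x^3 = 379795.
For Aᵀy: Σx^2·y = -29951, Σx^3·y = -230047.
So AᵀA·[a, b]ᵀ = Aᵀy: [[6499, 49575]; [49575, 379795]]·[a, b]ᵀ = [-29951, -230047]ᵀ.
det = 6499·379795 − 49575² = 10607080.
a = ((-29951)·379795 − 49575·(-230047))/10607080 = 1466999/530354; b = (6499·(-230047) − 49575·(-29951))/10607080 = -2563657/2651770.
At x = 5: ŷ = (1466999/530354)·(25) + (-2563657/2651770)·(125) = -13708225/265177.

ŷ = -51.6946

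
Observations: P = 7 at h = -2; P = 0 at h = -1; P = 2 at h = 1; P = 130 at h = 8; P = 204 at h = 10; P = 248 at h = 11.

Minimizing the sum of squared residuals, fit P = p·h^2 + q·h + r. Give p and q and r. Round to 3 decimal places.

p = 2.046, q = 0.090, r = -1.138

The normal system XᵀX·[p, q, r]ᵀ = XᵀP is [[28755, 2835, 291]; [2835, 291, 27]; [291, 27, 6]]·[p, q, r]ᵀ = [58758, 5796, 591]ᵀ.
Inverting the 3×3 Gram matrix, [p, q, r]ᵀ = [311/152, 1545/17176, -2444/2147]ᵀ.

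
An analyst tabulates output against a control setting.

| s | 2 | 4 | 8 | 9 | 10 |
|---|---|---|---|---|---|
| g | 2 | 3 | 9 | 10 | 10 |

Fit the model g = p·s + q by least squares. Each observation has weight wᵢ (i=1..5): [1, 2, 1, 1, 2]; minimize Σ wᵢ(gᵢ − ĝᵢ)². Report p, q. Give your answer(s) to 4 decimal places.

p = 1.1376, q = -0.9236

Forming MᵀWM = [[381, 47]; [47, 7]] and MᵀWg = [390, 47]ᵀ gives MᵀWM·[p, q]ᵀ = MᵀWg.
Eliminating q: 7·(row 1) − 47·(row 2) gives 458·p = 7·390 − 47·47 = 521, so p = 521/458.
Then q = (47 − 47·(521/458))/7 = -423/458.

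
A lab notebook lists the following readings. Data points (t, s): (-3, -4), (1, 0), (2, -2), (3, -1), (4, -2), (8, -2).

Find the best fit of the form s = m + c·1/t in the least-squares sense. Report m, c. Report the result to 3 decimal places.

m = -2.704, c = 2.787

Compute the Gram sums: Σ1 = 6, Σ1/t = 15/8, Σ1/t·1/t = 893/576.
And Σs = -11, Σ1/t·s = -3/4.
Normal equations: [[6, 15/8]; [15/8, 893/576]]·[m, c]ᵀ = [-11, -3/4]ᵀ.
Δ = 6·(893/576) − (15/8)² = 1111/192.
m = ((-11)·(893/576) − (15/8)·(-3/4))/(1111/192) = -9013/3333; c = (6·(-3/4) − (15/8)·(-11))/(1111/192) = 3096/1111.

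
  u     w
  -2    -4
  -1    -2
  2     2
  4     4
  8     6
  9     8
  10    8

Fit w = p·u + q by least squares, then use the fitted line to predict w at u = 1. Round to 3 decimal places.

ŵ = -0.010

Compute the Gram sums: Σu·u = 270, Σu = 30, Σ1 = 7.
And Σu·w = 230, Σw = 22.
Eliminating q: 7·(row 1) − 30·(row 2) gives 990·p = 7·230 − 30·22 = 950, so p = 95/99.
Then q = (22 − 30·(95/99))/7 = -32/33.
At u = 1: ŵ = (95/99)·(1) + (-32/33)·(1) = -1/99.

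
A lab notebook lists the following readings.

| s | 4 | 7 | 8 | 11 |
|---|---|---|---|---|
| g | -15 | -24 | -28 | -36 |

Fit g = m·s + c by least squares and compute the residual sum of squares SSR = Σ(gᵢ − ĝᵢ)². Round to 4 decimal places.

Setting ∂/∂m … = 0 gives: 250·m + 30·c = -848;  30·m + 4·c = -103.
Eliminating c: 4·(row 1) − 30·(row 2) gives 100·m = 4·(-848) − 30·(-103) = -302, so m = -151/50.
Then c = ((-103) − 30·(-151/50))/4 = -31/10.
Residuals: 9/50, 6/25, -37/50, 8/25; SSR = 37/50.

SSR = 0.7400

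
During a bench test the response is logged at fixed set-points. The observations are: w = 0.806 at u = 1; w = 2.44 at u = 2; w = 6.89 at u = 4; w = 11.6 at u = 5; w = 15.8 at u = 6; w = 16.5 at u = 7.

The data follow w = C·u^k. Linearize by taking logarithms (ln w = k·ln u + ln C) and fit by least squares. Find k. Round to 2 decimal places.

Linearized form: ln w = k·ln u + ln C. From the 6 transformed points,
Σln u = 7.4265, Σ(ln u)² = 11.9895, Σln w = 10.6208, Σln u·ln w = 17.6390.
Normal system: [[11.9895, 7.4265]; [7.4265, 6]]·[k, ln C]ᵀ = [17.6390, 10.6208]ᵀ.
Slope k = (n·Σln u·ln w − Σln u·Σln w)/(n·Σ(ln u)² − (Σln u)²) = (6·17.6390 − 7.4265·10.6208)/16.7835 = 1.60625; ln C = (Σln w − k·Σln u)/n = -0.21802.

k = 1.61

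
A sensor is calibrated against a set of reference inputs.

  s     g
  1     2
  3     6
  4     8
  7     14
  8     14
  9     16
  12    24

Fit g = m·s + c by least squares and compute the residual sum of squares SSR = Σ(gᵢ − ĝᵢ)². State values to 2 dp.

SSR = 4.82

Compute the Gram sums: Σs·s = 364, Σs = 44, Σ1 = 7.
And Σs·g = 694, Σg = 84.
XᵀX·[m, c]ᵀ = Xᵀg becomes [[364, 44]; [44, 7]]·[m, c]ᵀ = [694, 84]ᵀ.
Determinant 364·7 − 44² = 612.
m = (694·7 − 44·84)/612 = 581/306; c = (364·84 − 44·694)/612 = 10/153.
Residuals: 11/306, 73/306, 52/153, 197/306, -64/51, -353/306, 176/153; SSR = 737/153.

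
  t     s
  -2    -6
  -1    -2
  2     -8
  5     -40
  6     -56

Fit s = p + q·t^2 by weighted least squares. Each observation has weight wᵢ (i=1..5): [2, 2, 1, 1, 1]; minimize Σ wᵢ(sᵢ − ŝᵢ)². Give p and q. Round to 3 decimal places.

AᵀWA·[p, q]ᵀ = AᵀWs reads: 7·p + 75·q = -120;  75·p + 1971·q = -3100.
Δ = 7·1971 − 75² = 8172.
p = ((-120)·1971 − 75·(-3100))/8172 = -335/681; q = (7·(-3100) − 75·(-120))/8172 = -3175/2043.

p = -0.492, q = -1.554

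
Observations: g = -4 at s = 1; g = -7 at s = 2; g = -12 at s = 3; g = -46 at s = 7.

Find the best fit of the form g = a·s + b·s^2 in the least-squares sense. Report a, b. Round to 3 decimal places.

a = -2.341, b = -0.603

Entries of AᵀA: Σs·s = 63, Σs·s^2 = 379, Σs^2·s^2 = 2499.
Moment sums: Σs·g = -376, Σs^2·g = -2394.
Normal equations: [[63, 379]; [379, 2499]]·[a, b]ᵀ = [-376, -2394]ᵀ.
Eliminating b: 2499·(row 1) − 379·(row 2) gives 13796·a = 2499·(-376) − 379·(-2394) = -32298, so a = -16149/6898.
Then b = ((-2394) − 379·(-16149/6898))/2499 = -4159/6898.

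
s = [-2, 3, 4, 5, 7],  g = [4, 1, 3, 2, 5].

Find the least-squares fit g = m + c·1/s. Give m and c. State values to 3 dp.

m = 3.206, c = -2.415

Forming XᵀX = [[5, 179/420]; [179/420, 85381/176400]] and Xᵀg = [15, 83/420]ᵀ gives XᵀX·[m, c]ᵀ = Xᵀg.
Eliminating c: (85381/176400)·(row 1) − (179/420)·(row 2) gives (24679/11025)·m = (85381/176400)·15 − (179/420)·(83/420) = 632929/88200, so m = 632929/197432.
Then c = ((83/420) − (179/420)·(632929/197432))/(85381/176400) = -119175/49358.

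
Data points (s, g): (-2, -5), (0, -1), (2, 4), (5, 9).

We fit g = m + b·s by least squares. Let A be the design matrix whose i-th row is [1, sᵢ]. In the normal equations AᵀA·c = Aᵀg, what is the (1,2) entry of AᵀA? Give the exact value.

Row 1 ↔ basis 1, column 2 ↔ basis s, so (AᵀA)_{1,2} = Σᵢ s = (1)·(-2) + (1)·(0) + (1)·(2) + (1)·(5) = 5.

5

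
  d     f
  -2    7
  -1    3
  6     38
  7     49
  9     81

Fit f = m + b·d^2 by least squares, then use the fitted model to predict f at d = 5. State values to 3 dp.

f̂ = 26.719

Forming MᵀM = [[5, 171]; [171, 10275]] and Mᵀf = [178, 10361]ᵀ gives MᵀM·[m, b]ᵀ = Mᵀf.
det = 5·10275 − 171² = 22134.
m = (178·10275 − 171·10361)/22134 = 19073/7378; b = (5·10361 − 171·178)/22134 = 21367/22134.
At d = 5: f̂ = (19073/7378)·(1) + (21367/22134)·(25) = 295697/11067.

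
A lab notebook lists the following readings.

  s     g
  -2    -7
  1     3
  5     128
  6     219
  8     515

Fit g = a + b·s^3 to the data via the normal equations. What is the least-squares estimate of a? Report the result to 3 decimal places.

Setting ∂/∂a … = 0 gives: 5·a + 846·b = 858;  846·a + 324490·b = 327043.
(Σ1 = 5, Σs^3 = 846, Σs^3·s^3 = 324490, Σg = 858, Σs^3·g = 327043.)
Δ = 5·324490 − 846² = 906734.
a = (858·324490 − 846·327043)/906734 = 867021/453367; b = (5·327043 − 846·858)/906734 = 909347/906734.

a = 1.912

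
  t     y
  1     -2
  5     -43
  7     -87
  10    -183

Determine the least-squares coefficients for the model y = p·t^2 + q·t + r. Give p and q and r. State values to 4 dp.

Forming MᵀM = [[13027, 1469, 175]; [1469, 175, 23]; [175, 23, 4]] and Mᵀy = [-23640, -2656, -315]ᵀ gives MᵀM·[p, q, r]ᵀ = Mᵀy.
Solving the 3×3 system (Gaussian elimination) gives p = -20369/10308, q = 5599/3436, r = -8597/5154.

p = -1.9760, q = 1.6295, r = -1.6680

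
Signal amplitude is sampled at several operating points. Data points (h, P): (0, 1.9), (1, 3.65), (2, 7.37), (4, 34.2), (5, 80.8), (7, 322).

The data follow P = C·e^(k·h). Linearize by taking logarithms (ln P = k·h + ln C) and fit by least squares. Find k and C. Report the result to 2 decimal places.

k = 0.75, C = 1.78

With ln Pᵢ as the transformed response and hᵢ as the regressor:
Σh = 19.0000, Σ(h)² = 95.0000, Σln P = 17.6328, Σh·ln P = 81.8002.
Equations: 95.0000·k + 19.0000·ln C = 81.8002;  19.0000·k + 6·ln C = 17.6328.
Δ = 95.0000·6 − (19.0000)² = 209.0000; k = (81.8002·6 − 19.0000·17.6328)/209.0000 = 0.74535, ln C = (95.0000·17.6328 − 19.0000·81.8002)/209.0000 = 0.57850, so C = exp(0.57850) = 1.78337.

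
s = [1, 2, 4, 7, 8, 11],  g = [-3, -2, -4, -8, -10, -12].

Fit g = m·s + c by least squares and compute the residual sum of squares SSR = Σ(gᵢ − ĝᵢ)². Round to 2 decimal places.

SSR = 3.88

Sums needed: Σs·s = 255, Σs = 33, Σ1 = 6.
Moment sums: Σs·g = -291, Σg = -39.
det = 255·6 − 33² = 441.
m = ((-291)·6 − 33·(-39))/441 = -51/49; c = (255·(-39) − 33·(-291))/441 = -38/49.
Residuals: -58/49, 6/7, 46/49, 3/49, -44/49, 11/49; SSR = 190/49.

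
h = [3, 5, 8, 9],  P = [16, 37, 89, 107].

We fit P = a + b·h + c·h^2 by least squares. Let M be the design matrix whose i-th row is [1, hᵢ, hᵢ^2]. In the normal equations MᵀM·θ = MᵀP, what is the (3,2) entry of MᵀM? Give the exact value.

1393

Row 3 ↔ basis h^2, column 2 ↔ basis h, so (MᵀM)_{3,2} = Σᵢ (h^2)·(h) = (9)·(3) + (25)·(5) + (64)·(8) + (81)·(9) = 1393.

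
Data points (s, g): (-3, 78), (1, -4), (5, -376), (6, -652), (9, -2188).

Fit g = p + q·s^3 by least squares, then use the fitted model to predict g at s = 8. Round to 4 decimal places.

ĝ = -1537.6376

Forming AᵀA = [[5, 1044]; [1044, 594452]] and Aᵀg = [-3142, -1784994]ᵀ gives AᵀA·[p, q]ᵀ = Aᵀg.
Eliminating q: 594452·(row 1) − 1044·(row 2) gives 1882324·p = 594452·(-3142) − 1044·(-1784994) = -4234448, so p = -1058612/470581.
Then q = ((-1784994) − 1044·(-1058612/470581))/594452 = -2822361/941162.
At s = 8: ĝ = (-1058612/470581)·(1) + (-2822361/941162)·(512) = -723583028/470581.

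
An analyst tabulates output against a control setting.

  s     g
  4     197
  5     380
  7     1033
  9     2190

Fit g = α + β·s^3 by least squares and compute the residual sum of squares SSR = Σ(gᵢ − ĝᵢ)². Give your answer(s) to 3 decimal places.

SSR = 0.054

Forming MᵀM = [[4, 1261]; [1261, 668811]] and Mᵀg = [3800, 2010937]ᵀ gives MᵀM·[α, β]ᵀ = Mᵀg.
Δ = 4·668811 − 1261² = 1085123.
α = (3800·668811 − 1261·2010937)/1085123 = 437711/83471; β = (4·2010937 − 1261·3800)/1085123 = 3251948/1085123.
Residuals: -45684/1085123, 162997/1085123, -176348/1085123, 59035/1085123; SSR = 58278/1085123.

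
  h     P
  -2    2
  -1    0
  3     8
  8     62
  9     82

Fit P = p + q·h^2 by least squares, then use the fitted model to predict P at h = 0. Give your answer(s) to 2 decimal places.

P̂ = -1.52

Sums needed: Σ1 = 5, Σh^2 = 159, Σh^2·h^2 = 10755.
Moment sums: ΣP = 154, Σh^2·P = 10690.
So XᵀX·[p, q]ᵀ = XᵀP: [[5, 159]; [159, 10755]]·[p, q]ᵀ = [154, 10690]ᵀ.
Determinant 5·10755 − 159² = 28494.
p = (154·10755 − 159·10690)/28494 = -7240/4749; q = (5·10690 − 159·154)/28494 = 14482/14247.
At h = 0: P̂ = (-7240/4749)·(1) + (14482/14247)·(0) = -7240/4749.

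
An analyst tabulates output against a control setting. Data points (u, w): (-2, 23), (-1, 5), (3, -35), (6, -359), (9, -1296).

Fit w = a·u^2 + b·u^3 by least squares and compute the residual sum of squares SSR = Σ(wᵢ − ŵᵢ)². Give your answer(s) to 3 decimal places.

Entries of MᵀM: Σu^2·u^2 = 7955, Σu^2·u^3 = 67035, Σu^3·u^3 = 578891.
Right-hand side: Σu^2·w = -118118, Σu^3·w = -1023462.
Eliminating b: 578891·(row 1) − 67035·(row 2) gives 111386680·a = 578891·(-118118) − 67035·(-1023462) = 230328032, so a = 28791004/13923335.
Then b = ((-1023462) − 67035·(28791004/13923335))/578891 = -5590002/2784667.
Residuals: -18527391/13923335, 12875661/13923335, 8214509/13923335, 2248751/13923335, -1156194/13923335; SSR = 41866312/13923335.

SSR = 3.007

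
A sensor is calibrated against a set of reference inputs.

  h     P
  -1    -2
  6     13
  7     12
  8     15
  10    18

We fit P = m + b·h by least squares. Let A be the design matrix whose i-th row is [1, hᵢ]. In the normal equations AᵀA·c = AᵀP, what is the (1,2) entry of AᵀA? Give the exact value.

Row 1 ↔ basis 1, column 2 ↔ basis h, so (AᵀA)_{1,2} = Σᵢ h = (1)·(-1) + (1)·(6) + (1)·(7) + (1)·(8) + (1)·(10) = 30.

30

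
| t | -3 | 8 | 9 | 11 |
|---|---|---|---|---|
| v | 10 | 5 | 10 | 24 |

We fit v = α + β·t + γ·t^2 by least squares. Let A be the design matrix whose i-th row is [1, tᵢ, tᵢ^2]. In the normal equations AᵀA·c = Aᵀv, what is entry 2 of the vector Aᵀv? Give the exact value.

Entry 2 ↔ basis t, so (Aᵀv)_{2} = Σᵢ (t)·vᵢ = (-3)·(10) + (8)·(5) + (9)·(10) + (11)·(24) = 364.

364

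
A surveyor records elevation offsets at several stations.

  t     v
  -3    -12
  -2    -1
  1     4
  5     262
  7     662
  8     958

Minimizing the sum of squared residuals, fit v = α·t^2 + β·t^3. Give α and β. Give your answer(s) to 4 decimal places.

The normal equations are: 7220·α + 52426·β = 100192;  52426·α + 396212·β = 750648.
Determinant 7220·396212 − 52426² = 112165164.
α = (100192·396212 − 52426·750648)/112165164 = 85950164/28041291; β = (7220·750648 − 52426·100192)/112165164 = 41753192/28041291.

α = 3.0651, β = 1.4890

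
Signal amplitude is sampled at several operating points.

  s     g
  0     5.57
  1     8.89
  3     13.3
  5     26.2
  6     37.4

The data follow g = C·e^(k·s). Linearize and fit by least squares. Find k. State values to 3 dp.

Taking logs, ln g = k·s + ln C, so regress ln g on s.
Σs = 15.0000, Σ(s)² = 71.0000, Σln g = 13.3775, Σs·ln g = 48.0070.
Equations: 71.0000·k + 15.0000·ln C = 48.0070;  15.0000·k + 5·ln C = 13.3775.
Δ = 71.0000·5 − (15.0000)² = 130.0000; k = (48.0070·5 − 15.0000·13.3775)/130.0000 = 0.30287, ln C = (71.0000·13.3775 − 15.0000·48.0070)/130.0000 = 1.76691.

k = 0.303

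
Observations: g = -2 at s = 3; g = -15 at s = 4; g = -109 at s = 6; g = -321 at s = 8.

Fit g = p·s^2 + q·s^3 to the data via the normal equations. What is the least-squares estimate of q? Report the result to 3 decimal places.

q = -0.997

The normal equations are: 5729·p + 41811·q = -24726;  41811·p + 313625·q = -188910.
Determinant 5729·313625 − 41811² = 48597904.
p = ((-24726)·313625 − 41811·(-188910))/48597904 = 35956065/12149476; q = (5729·(-188910) − 41811·(-24726))/48597904 = -12111651/12149476.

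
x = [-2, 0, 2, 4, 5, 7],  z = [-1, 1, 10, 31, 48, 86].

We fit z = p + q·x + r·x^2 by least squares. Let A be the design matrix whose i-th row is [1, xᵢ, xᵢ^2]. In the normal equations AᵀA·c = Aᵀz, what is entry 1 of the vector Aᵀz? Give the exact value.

Entry 1 ↔ basis 1, so (Aᵀz)_{1} = Σᵢ zᵢ = (1)·(-1) + (1)·(1) + (1)·(10) + (1)·(31) + (1)·(48) + (1)·(86) = 175.

175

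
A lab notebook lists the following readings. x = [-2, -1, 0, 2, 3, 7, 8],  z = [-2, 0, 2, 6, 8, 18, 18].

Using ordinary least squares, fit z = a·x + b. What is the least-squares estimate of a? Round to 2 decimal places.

Sums needed: Σx·x = 131, Σx = 17, Σ1 = 7.
And Σx·z = 310, Σz = 50.
det = 131·7 − 17² = 628.
a = (310·7 − 17·50)/628 = 330/157; b = (131·50 − 17·310)/628 = 320/157.

a = 2.10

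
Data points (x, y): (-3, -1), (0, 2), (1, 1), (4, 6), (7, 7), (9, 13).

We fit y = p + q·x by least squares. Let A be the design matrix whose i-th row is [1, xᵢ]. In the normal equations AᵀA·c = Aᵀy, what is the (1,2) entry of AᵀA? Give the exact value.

18

Row 1 ↔ basis 1, column 2 ↔ basis x, so (AᵀA)_{1,2} = Σᵢ x = (1)·(-3) + (1)·(0) + (1)·(1) + (1)·(4) + (1)·(7) + (1)·(9) = 18.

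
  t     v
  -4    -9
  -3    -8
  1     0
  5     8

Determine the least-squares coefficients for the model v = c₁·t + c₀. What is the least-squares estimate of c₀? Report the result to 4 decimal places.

The normal equations are: 51·c₁ + (-1)·c₀ = 100;  (-1)·c₁ + 4·c₀ = -9.
(Σt·t = 51, Σt = -1, Σ1 = 4, Σt·v = 100, Σv = -9.)
det = 51·4 − (-1)² = 203.
c₁ = (100·4 − (-1)·(-9))/203 = 391/203; c₀ = (51·(-9) − (-1)·100)/203 = -359/203.

c₀ = -1.7685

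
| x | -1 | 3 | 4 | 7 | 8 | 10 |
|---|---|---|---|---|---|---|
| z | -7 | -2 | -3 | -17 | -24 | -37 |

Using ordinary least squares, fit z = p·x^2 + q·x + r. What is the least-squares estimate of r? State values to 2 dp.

Normal-equation sums: Σx^2·x^2 = 16835, Σx^2·x = 1945, Σx^2 = 239, Σx·x = 239, Σx = 31, Σ1 = 6.
And Σx^2·z = -6142, Σx·z = -692, Σz = -90.
Normal equations: [[16835, 1945, 239]; [1945, 239, 31]; [239, 31, 6]]·[p, q, r]ᵀ = [-6142, -692, -90]ᵀ.
Solving the 3×3 system (Gaussian elimination) gives p = -40369/72316, q = 155429/72316, r = -139879/36158.

r = -3.87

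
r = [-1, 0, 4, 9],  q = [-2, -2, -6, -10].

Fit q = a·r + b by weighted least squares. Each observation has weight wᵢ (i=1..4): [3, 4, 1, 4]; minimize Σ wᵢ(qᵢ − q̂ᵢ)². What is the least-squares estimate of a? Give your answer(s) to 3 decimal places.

Forming MᵀWM = [[343, 37]; [37, 12]] and MᵀWq = [-378, -60]ᵀ gives MᵀWM·[a, b]ᵀ = MᵀWq.
Eliminating b: 12·(row 1) − 37·(row 2) gives 2747·a = 12·(-378) − 37·(-60) = -2316, so a = -2316/2747.
Then b = ((-60) − 37·(-2316/2747))/12 = -6594/2747.

a = -0.843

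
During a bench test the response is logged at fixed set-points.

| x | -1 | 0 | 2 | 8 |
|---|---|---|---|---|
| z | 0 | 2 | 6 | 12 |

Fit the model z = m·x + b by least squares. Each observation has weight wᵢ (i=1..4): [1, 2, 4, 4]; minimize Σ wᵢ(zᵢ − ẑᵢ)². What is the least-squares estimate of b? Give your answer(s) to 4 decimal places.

The normal system MᵀWM·[m, b]ᵀ = MᵀWz is [[273, 39]; [39, 11]]·[m, b]ᵀ = [432, 76]ᵀ.
Δ = 273·11 − 39² = 1482.
m = (432·11 − 39·76)/1482 = 298/247; b = (273·76 − 39·432)/1482 = 50/19.

b = 2.6316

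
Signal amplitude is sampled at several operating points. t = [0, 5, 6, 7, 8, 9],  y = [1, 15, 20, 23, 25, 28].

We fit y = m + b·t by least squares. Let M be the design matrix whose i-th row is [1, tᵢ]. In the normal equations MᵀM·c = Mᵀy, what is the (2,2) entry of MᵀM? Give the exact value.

Row 2 ↔ basis t, column 2 ↔ basis t, so (MᵀM)_{2,2} = Σᵢ (t)·(t) = (0)·(0) + (5)·(5) + (6)·(6) + (7)·(7) + (8)·(8) + (9)·(9) = 255.

255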